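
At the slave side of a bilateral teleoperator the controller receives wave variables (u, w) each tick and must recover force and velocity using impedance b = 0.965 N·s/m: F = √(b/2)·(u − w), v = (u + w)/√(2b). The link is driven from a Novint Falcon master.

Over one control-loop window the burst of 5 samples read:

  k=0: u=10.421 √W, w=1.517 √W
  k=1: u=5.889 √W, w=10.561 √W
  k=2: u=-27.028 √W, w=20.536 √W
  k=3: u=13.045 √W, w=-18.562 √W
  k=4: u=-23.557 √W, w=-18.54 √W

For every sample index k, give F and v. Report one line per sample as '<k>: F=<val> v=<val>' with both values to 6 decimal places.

0: F=6.184916 v=8.593160
1: F=-3.245275 v=11.840969
2: F=-33.039010 v=-4.673044
3: F=21.954924 v=-3.971223
4: F=-3.484920 v=-30.302084

k=0: u−w=8.904000, u+w=11.938000; √(b/2)=0.694622, √(2b)=1.389244; F=0.694622×8.904=6.184916, v=11.938000/1.389244=8.593160
k=1: u−w=-4.672000, u+w=16.450000; √(b/2)=0.694622, √(2b)=1.389244; F=0.694622×(-4.672)=-3.245275, v=16.450000/1.389244=11.840969
k=2: u−w=-47.564000, u+w=-6.492000; √(b/2)=0.694622, √(2b)=1.389244; F=0.694622×(-47.564)=-33.039010, v=-6.492000/1.389244=-4.673044
k=3: u−w=31.607000, u+w=-5.517000; √(b/2)=0.694622, √(2b)=1.389244; F=0.694622×31.607=21.954924, v=-5.517000/1.389244=-3.971223
k=4: u−w=-5.017000, u+w=-42.097000; √(b/2)=0.694622, √(2b)=1.389244; F=0.694622×(-5.017)=-3.484920, v=-42.097000/1.389244=-30.302084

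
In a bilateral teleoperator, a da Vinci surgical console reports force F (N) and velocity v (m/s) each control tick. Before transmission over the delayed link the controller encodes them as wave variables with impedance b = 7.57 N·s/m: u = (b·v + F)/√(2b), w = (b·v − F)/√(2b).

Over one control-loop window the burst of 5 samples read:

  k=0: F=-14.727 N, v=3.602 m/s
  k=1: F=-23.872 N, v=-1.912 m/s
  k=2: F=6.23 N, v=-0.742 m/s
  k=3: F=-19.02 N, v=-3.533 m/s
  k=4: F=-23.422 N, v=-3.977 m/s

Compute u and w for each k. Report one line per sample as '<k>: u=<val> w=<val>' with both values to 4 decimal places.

0: u=3.2228 w=10.7926
1: u=-9.8550 w=2.4153
2: u=0.1576 w=-3.0447
3: u=-11.7617 w=-1.9853
4: u=-13.7568 w=-1.7178

k=0: b·v=7.57×3.602=27.2671; √(2b)=3.8910; u=(27.2671+(-14.727))/3.8910=3.2228, w=(27.2671−(-14.727))/3.8910=10.7926
k=1: b·v=7.57×(-1.912)=-14.4738; √(2b)=3.8910; u=(-14.4738+(-23.872))/3.8910=-9.8550, w=(-14.4738−(-23.872))/3.8910=2.4153
k=2: b·v=7.57×(-0.742)=-5.6169; √(2b)=3.8910; u=(-5.6169+6.23)/3.8910=0.1576, w=(-5.6169−6.23)/3.8910=-3.0447
k=3: b·v=7.57×(-3.533)=-26.7448; √(2b)=3.8910; u=(-26.7448+(-19.02))/3.8910=-11.7617, w=(-26.7448−(-19.02))/3.8910=-1.9853
k=4: b·v=7.57×(-3.977)=-30.1059; √(2b)=3.8910; u=(-30.1059+(-23.422))/3.8910=-13.7568, w=(-30.1059−(-23.422))/3.8910=-1.7178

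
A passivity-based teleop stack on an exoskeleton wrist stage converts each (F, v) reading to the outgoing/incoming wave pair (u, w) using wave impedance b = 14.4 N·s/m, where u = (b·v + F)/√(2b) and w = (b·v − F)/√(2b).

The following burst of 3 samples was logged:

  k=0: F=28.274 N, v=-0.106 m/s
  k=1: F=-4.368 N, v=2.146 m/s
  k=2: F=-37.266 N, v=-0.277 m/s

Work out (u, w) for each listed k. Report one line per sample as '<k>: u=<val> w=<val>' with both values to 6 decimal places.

k=0: b·v=14.4×(-0.106)=-1.526400; √(2b)=5.366563; u=(-1.526400+28.274)/5.366563=4.984121, w=(-1.526400−28.274)/5.366563=-5.552977
k=1: b·v=14.4×2.146=30.902400; √(2b)=5.366563; u=(30.902400+(-4.368))/5.366563=4.944394, w=(30.902400−(-4.368))/5.366563=6.572251
k=2: b·v=14.4×(-0.277)=-3.988800; √(2b)=5.366563; u=(-3.988800+(-37.266))/5.366563=-7.687378, w=(-3.988800−(-37.266))/5.366563=6.200840

0: u=4.984121 w=-5.552977
1: u=4.944394 w=6.572251
2: u=-7.687378 w=6.200840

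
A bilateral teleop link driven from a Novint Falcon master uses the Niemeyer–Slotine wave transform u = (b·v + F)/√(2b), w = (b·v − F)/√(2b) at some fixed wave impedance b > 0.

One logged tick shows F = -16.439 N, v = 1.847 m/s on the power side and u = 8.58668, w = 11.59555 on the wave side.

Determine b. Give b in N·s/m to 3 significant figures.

b = 59.7 N·s/m

u + w = 20.1822;  u + w = √(2b)·v, so √(2b) = 20.1822/1.847 = 10.9270.
b = (√(2b))²/2 = 119.4001/2 = 59.7000.
(Check via u − w = 2F/√(2b): u − w = -3.0089, 2F/√(2b) = -3.0089.)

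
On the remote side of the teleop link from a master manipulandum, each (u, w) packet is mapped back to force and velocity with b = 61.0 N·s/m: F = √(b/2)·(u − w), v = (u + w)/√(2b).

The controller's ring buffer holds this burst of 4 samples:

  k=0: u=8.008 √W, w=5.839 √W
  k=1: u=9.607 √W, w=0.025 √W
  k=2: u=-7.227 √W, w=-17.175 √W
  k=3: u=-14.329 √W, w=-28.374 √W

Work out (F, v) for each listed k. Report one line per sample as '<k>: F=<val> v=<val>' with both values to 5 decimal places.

k=0: u−w=2.16900, u+w=13.84700; √(b/2)=5.52268, √(2b)=11.04536; F=5.52268×2.169=11.97869, v=13.84700/11.04536=1.25365
k=1: u−w=9.58200, u+w=9.63200; √(b/2)=5.52268, √(2b)=11.04536; F=5.52268×9.582=52.91832, v=9.63200/11.04536=0.87204
k=2: u−w=9.94800, u+w=-24.40200; √(b/2)=5.52268, √(2b)=11.04536; F=5.52268×9.948=54.93963, v=-24.40200/11.04536=-2.20925
k=3: u−w=14.04500, u+w=-42.70300; √(b/2)=5.52268, √(2b)=11.04536; F=5.52268×14.045=77.56605, v=-42.70300/11.04536=-3.86615

0: F=11.97869 v=1.25365
1: F=52.91832 v=0.87204
2: F=54.93963 v=-2.20925
3: F=77.56605 v=-3.86615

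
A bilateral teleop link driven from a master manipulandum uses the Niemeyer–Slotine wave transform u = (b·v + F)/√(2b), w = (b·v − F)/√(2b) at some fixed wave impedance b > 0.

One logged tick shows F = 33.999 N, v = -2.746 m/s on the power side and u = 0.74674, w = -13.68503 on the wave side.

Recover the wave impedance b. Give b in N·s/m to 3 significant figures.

u + w = -12.9383;  u + w = √(2b)·v, so √(2b) = -12.9383/(-2.746) = 4.7117.
b = (√(2b))²/2 = 22.2000/2 = 11.1000.
(Check via u − w = 2F/√(2b): u − w = 14.4318, 2F/√(2b) = 14.4318.)

b = 11.1 N·s/m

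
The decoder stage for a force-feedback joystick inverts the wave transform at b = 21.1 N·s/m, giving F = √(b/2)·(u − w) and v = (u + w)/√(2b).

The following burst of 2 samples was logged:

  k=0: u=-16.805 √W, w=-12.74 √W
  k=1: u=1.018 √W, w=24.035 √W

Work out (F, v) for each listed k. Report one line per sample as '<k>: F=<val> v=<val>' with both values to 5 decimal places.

0: F=-13.20343 v=-4.54808
1: F=-74.76097 v=3.85659

k=0: u−w=-4.06500, u+w=-29.54500; √(b/2)=3.24808, √(2b)=6.49615; F=3.24808×(-4.065)=-13.20343, v=-29.54500/6.49615=-4.54808
k=1: u−w=-23.01700, u+w=25.05300; √(b/2)=3.24808, √(2b)=6.49615; F=3.24808×(-23.017)=-74.76097, v=25.05300/6.49615=3.85659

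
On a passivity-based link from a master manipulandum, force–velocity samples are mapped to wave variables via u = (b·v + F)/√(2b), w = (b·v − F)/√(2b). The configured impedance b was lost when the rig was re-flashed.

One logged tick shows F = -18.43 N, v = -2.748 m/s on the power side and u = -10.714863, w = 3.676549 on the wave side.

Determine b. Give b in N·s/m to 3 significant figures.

u + w = -7.038314;  u + w = √(2b)·v, so √(2b) = -7.038314/(-2.748) = 2.561250.
b = (√(2b))²/2 = 6.560000/2 = 3.280000.
(Check via u − w = 2F/√(2b): u − w = -14.391412, 2F/√(2b) = -14.391412.)

b = 3.28 N·s/m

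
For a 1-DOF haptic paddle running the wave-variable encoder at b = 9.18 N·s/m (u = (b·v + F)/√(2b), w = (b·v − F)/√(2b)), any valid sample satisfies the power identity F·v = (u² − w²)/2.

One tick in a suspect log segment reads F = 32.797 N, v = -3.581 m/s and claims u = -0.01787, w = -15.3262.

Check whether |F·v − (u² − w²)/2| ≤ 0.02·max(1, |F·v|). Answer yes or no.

F·v = 32.797×(-3.581) = -117.44606 W.
(u² − w²)/2 = (0.00032 − 234.89241)/2 = -117.44604 W.
|Δ| = 0.00001;  2% of max(1, |F·v|) = 2.34892.

yes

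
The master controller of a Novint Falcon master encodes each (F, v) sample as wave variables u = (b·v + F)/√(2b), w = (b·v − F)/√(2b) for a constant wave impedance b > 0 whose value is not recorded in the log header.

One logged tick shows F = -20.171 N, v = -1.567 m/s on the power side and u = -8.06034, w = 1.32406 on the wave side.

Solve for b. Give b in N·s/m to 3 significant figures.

u + w = -6.73628;  u + w = √(2b)·v, so √(2b) = -6.73628/(-1.567) = 4.29884.
b = (√(2b))²/2 = 18.48001/2 = 9.24001.
(Check via u − w = 2F/√(2b): u − w = -9.38440, 2F/√(2b) = -9.38440.)

b = 9.24 N·s/m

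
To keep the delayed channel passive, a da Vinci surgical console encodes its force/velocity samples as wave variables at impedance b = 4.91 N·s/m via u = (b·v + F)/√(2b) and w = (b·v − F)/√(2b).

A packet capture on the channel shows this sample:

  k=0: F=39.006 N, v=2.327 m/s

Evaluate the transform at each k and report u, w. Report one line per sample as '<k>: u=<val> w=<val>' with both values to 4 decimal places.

k=0: b·v=4.91×2.327=11.4256; √(2b)=3.1337; u=(11.4256+39.006)/3.1337=16.0934, w=(11.4256−39.006)/3.1337=-8.8013

0: u=16.0934 w=-8.8013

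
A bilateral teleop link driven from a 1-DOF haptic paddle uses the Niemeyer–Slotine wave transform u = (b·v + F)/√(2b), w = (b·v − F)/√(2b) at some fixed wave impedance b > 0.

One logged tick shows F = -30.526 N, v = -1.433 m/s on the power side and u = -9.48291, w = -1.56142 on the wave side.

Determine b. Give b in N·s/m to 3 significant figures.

u + w = -11.04433;  u + w = √(2b)·v, so √(2b) = -11.04433/(-1.433) = 7.70714.
b = (√(2b))²/2 = 59.39999/2 = 29.69999.
(Check via u − w = 2F/√(2b): u − w = -7.92149, 2F/√(2b) = -7.92149.)

b = 29.7 N·s/m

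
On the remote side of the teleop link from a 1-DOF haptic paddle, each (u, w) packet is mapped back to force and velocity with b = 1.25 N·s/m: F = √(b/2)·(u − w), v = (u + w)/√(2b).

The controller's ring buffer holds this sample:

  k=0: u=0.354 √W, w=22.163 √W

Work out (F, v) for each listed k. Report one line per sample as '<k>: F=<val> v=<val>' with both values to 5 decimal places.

k=0: u−w=-21.80900, u+w=22.51700; √(b/2)=0.79057, √(2b)=1.58114; F=0.79057×(-21.809)=-17.24153, v=22.51700/1.58114=14.24100

0: F=-17.24153 v=14.24100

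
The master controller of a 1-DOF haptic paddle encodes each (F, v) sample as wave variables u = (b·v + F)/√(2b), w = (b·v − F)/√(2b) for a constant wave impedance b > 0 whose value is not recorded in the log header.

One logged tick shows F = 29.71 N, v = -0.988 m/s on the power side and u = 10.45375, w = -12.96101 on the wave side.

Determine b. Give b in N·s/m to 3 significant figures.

u + w = -2.5073;  u + w = √(2b)·v, so √(2b) = -2.5073/(-0.988) = 2.5377.
b = (√(2b))²/2 = 6.4400/2 = 3.2200.
(Check via u − w = 2F/√(2b): u − w = 23.4148, 2F/√(2b) = 23.4148.)

b = 3.22 N·s/m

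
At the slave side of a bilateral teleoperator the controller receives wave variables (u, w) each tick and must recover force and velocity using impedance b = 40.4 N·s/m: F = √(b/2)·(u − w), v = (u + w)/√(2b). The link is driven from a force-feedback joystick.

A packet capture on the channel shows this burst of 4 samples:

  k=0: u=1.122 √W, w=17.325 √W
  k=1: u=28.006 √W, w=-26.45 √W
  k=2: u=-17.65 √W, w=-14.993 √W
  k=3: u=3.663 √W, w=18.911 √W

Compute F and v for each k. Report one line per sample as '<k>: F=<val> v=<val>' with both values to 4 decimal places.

k=0: u−w=-16.2030, u+w=18.4470; √(b/2)=4.4944, √(2b)=8.9889; F=4.4944×(-16.203)=-72.8234, v=18.4470/8.9889=2.0522
k=1: u−w=54.4560, u+w=1.5560; √(b/2)=4.4944, √(2b)=8.9889; F=4.4944×54.456=244.7493, v=1.5560/8.9889=0.1731
k=2: u−w=-2.6570, u+w=-32.6430; √(b/2)=4.4944, √(2b)=8.9889; F=4.4944×(-2.657)=-11.9417, v=-32.6430/8.9889=-3.6315
k=3: u−w=-15.2480, u+w=22.5740; √(b/2)=4.4944, √(2b)=8.9889; F=4.4944×(-15.248)=-68.5312, v=22.5740/8.9889=2.5113

0: F=-72.8234 v=2.0522
1: F=244.7493 v=0.1731
2: F=-11.9417 v=-3.6315
3: F=-68.5312 v=2.5113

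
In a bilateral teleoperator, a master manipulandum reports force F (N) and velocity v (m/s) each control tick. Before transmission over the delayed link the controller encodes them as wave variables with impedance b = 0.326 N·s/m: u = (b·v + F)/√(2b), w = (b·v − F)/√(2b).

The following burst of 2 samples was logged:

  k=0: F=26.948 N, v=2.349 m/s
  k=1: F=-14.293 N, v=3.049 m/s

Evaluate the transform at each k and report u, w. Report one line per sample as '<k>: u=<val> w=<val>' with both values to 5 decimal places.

0: u=34.32194 w=-32.42521
1: u=-16.47009 w=18.93205

k=0: b·v=0.326×2.349=0.76577; √(2b)=0.80747; u=(0.76577+26.948)/0.80747=34.32194, w=(0.76577−26.948)/0.80747=-32.42521
k=1: b·v=0.326×3.049=0.99397; √(2b)=0.80747; u=(0.99397+(-14.293))/0.80747=-16.47009, w=(0.99397−(-14.293))/0.80747=18.93205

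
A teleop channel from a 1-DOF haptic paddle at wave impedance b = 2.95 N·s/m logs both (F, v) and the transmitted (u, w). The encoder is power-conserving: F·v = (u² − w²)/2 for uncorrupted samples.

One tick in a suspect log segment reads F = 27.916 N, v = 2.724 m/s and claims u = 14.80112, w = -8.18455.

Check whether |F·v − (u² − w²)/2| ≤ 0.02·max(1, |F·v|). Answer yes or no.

F·v = 27.916×2.724 = 76.04318 W.
(u² − w²)/2 = (219.07315 − 66.98686)/2 = 76.04315 W.
|Δ| = 0.00004;  2% of max(1, |F·v|) = 1.52086.

yes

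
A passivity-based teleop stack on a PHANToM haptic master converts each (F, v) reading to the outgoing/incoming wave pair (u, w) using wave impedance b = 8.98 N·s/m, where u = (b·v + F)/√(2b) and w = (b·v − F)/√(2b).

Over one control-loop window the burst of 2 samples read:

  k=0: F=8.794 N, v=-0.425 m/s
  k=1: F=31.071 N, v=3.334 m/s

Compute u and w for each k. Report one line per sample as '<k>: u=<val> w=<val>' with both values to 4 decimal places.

k=0: b·v=8.98×(-0.425)=-3.8165; √(2b)=4.2379; u=(-3.8165+8.794)/4.2379=1.1745, w=(-3.8165−8.794)/4.2379=-2.9756
k=1: b·v=8.98×3.334=29.9393; √(2b)=4.2379; u=(29.9393+31.071)/4.2379=14.3963, w=(29.9393−31.071)/4.2379=-0.2670

0: u=1.1745 w=-2.9756
1: u=14.3963 w=-0.2670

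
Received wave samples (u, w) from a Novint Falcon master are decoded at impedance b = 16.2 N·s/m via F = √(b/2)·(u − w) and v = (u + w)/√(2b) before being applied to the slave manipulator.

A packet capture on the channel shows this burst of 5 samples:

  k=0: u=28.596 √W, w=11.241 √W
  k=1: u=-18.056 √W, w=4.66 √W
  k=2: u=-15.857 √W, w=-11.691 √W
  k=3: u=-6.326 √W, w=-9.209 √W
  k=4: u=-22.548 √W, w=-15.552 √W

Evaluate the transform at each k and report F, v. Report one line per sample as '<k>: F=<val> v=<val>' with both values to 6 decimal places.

k=0: u−w=17.355000, u+w=39.837000; √(b/2)=2.846050, √(2b)=5.692100; F=2.846050×17.355=49.393196, v=39.837000/5.692100=6.998648
k=1: u−w=-22.716000, u+w=-13.396000; √(b/2)=2.846050, √(2b)=5.692100; F=2.846050×(-22.716)=-64.650869, v=-13.396000/5.692100=-2.353437
k=2: u−w=-4.166000, u+w=-27.548000; √(b/2)=2.846050, √(2b)=5.692100; F=2.846050×(-4.166)=-11.856644, v=-27.548000/5.692100=-4.839690
k=3: u−w=2.883000, u+w=-15.535000; √(b/2)=2.846050, √(2b)=5.692100; F=2.846050×2.883=8.205162, v=-15.535000/5.692100=-2.729221
k=4: u−w=-6.996000, u+w=-38.100000; √(b/2)=2.846050, √(2b)=5.692100; F=2.846050×(-6.996)=-19.910965, v=-38.100000/5.692100=-6.693488

0: F=49.393196 v=6.998648
1: F=-64.650869 v=-2.353437
2: F=-11.856644 v=-4.839690
3: F=8.205162 v=-2.729221
4: F=-19.910965 v=-6.693488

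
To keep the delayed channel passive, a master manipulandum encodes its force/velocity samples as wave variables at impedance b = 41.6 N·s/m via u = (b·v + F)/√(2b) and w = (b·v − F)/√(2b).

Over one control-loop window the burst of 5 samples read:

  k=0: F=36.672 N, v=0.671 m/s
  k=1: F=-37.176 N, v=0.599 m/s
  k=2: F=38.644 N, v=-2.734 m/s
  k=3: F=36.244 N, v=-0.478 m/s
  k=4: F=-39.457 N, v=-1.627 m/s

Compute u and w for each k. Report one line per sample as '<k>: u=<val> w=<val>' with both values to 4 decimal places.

0: u=7.0807 w=-0.9602
1: u=-1.3438 w=6.8075
2: u=-8.2323 w=-16.7056
3: u=1.7935 w=-6.1535
4: u=-11.7460 w=-3.0945

k=0: b·v=41.6×0.671=27.9136; √(2b)=9.1214; u=(27.9136+36.672)/9.1214=7.0807, w=(27.9136−36.672)/9.1214=-0.9602
k=1: b·v=41.6×0.599=24.9184; √(2b)=9.1214; u=(24.9184+(-37.176))/9.1214=-1.3438, w=(24.9184−(-37.176))/9.1214=6.8075
k=2: b·v=41.6×(-2.734)=-113.7344; √(2b)=9.1214; u=(-113.7344+38.644)/9.1214=-8.2323, w=(-113.7344−38.644)/9.1214=-16.7056
k=3: b·v=41.6×(-0.478)=-19.8848; √(2b)=9.1214; u=(-19.8848+36.244)/9.1214=1.7935, w=(-19.8848−36.244)/9.1214=-6.1535
k=4: b·v=41.6×(-1.627)=-67.6832; √(2b)=9.1214; u=(-67.6832+(-39.457))/9.1214=-11.7460, w=(-67.6832−(-39.457))/9.1214=-3.0945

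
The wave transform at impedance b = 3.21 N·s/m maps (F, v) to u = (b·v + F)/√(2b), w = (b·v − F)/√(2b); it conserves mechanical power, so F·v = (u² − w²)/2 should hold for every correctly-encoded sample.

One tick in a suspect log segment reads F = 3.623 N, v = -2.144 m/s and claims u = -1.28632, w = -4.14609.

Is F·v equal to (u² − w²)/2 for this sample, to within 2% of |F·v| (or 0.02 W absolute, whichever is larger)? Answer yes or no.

F·v = 3.623×(-2.144) = -7.7677 W.
(u² − w²)/2 = (1.6546 − 17.1901)/2 = -7.7677 W.
|Δ| = 0.0000;  2% of max(1, |F·v|) = 0.1554.

yes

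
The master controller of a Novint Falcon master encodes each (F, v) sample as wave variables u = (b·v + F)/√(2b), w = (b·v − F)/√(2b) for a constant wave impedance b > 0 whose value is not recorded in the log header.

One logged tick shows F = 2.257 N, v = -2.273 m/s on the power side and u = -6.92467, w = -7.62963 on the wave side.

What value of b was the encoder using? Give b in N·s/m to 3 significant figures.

u + w = -14.55430;  u + w = √(2b)·v, so √(2b) = -14.55430/(-2.273) = 6.40312.
b = (√(2b))²/2 = 40.99999/2 = 20.50000.
(Check via u − w = 2F/√(2b): u − w = 0.70496, 2F/√(2b) = 0.70497.)

b = 20.5 N·s/m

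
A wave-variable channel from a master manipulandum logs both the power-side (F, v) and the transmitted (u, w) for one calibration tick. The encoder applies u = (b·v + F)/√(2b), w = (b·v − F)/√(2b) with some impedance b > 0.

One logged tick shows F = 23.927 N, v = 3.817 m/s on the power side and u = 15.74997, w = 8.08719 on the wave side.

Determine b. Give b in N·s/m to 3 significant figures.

b = 19.5 N·s/m

u + w = 23.8372;  u + w = √(2b)·v, so √(2b) = 23.8372/3.817 = 6.2450.
b = (√(2b))²/2 = 39.0000/2 = 19.5000.
(Check via u − w = 2F/√(2b): u − w = 7.6628, 2F/√(2b) = 7.6628.)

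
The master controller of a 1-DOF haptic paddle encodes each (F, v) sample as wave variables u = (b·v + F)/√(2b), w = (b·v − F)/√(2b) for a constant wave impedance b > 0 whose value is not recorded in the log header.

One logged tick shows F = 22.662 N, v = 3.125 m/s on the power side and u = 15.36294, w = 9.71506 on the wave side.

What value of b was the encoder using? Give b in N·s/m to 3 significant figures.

u + w = 25.0780;  u + w = √(2b)·v, so √(2b) = 25.0780/3.125 = 8.0250.
b = (√(2b))²/2 = 64.4000/2 = 32.2000.
(Check via u − w = 2F/√(2b): u − w = 5.6479, 2F/√(2b) = 5.6479.)

b = 32.2 N·s/m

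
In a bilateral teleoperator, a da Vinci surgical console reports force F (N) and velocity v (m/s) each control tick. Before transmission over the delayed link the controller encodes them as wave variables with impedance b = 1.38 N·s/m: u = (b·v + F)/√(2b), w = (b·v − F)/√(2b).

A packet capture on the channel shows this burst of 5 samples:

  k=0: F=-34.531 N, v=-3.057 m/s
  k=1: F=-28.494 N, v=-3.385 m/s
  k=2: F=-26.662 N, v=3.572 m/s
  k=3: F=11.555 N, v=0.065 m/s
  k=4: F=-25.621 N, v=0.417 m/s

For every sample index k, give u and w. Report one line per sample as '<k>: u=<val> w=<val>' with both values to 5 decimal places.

0: u=-23.32455 w=18.24588
1: u=-19.96316 w=14.33958
2: u=-13.08151 w=19.01576
3: u=7.00929 w=-6.90130
4: u=-15.07564 w=15.76842

k=0: b·v=1.38×(-3.057)=-4.21866; √(2b)=1.66132; u=(-4.21866+(-34.531))/1.66132=-23.32455, w=(-4.21866−(-34.531))/1.66132=18.24588
k=1: b·v=1.38×(-3.385)=-4.67130; √(2b)=1.66132; u=(-4.67130+(-28.494))/1.66132=-19.96316, w=(-4.67130−(-28.494))/1.66132=14.33958
k=2: b·v=1.38×3.572=4.92936; √(2b)=1.66132; u=(4.92936+(-26.662))/1.66132=-13.08151, w=(4.92936−(-26.662))/1.66132=19.01576
k=3: b·v=1.38×0.065=0.08970; √(2b)=1.66132; u=(0.08970+11.555)/1.66132=7.00929, w=(0.08970−11.555)/1.66132=-6.90130
k=4: b·v=1.38×0.417=0.57546; √(2b)=1.66132; u=(0.57546+(-25.621))/1.66132=-15.07564, w=(0.57546−(-25.621))/1.66132=15.76842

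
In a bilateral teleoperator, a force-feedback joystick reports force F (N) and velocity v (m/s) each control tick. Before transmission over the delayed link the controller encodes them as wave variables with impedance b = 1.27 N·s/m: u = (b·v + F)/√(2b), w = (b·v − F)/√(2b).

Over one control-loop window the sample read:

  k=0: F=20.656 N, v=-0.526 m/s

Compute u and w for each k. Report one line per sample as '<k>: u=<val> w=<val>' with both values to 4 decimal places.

0: u=12.5416 w=-13.3799

k=0: b·v=1.27×(-0.526)=-0.6680; √(2b)=1.5937; u=(-0.6680+20.656)/1.5937=12.5416, w=(-0.6680−20.656)/1.5937=-13.3799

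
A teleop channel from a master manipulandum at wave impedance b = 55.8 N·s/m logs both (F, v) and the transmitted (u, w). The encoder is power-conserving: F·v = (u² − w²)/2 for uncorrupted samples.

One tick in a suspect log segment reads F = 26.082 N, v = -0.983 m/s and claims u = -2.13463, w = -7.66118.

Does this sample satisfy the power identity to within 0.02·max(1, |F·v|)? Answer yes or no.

no

F·v = 26.082×(-0.983) = -25.63861 W.
(u² − w²)/2 = (4.55665 − 58.69368)/2 = -27.06852 W.
|Δ| = 1.42991;  2% of max(1, |F·v|) = 0.51277.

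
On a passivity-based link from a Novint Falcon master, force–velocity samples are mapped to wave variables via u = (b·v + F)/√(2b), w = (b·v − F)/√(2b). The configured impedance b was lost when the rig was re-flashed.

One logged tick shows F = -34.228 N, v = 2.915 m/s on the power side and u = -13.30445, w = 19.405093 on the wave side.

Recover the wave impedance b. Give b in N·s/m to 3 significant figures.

u + w = 6.100643;  u + w = √(2b)·v, so √(2b) = 6.100643/2.915 = 2.092845.
b = (√(2b))²/2 = 4.380000/2 = 2.190000.
(Check via u − w = 2F/√(2b): u − w = -32.709543, 2F/√(2b) = -32.709542.)

b = 2.19 N·s/m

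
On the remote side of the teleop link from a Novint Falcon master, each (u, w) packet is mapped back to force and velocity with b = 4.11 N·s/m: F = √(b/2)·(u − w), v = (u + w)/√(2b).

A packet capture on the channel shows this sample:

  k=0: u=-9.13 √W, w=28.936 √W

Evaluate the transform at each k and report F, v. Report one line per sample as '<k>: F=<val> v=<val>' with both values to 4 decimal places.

k=0: u−w=-38.0660, u+w=19.8060; √(b/2)=1.4335, √(2b)=2.8671; F=1.4335×(-38.066)=-54.5686, v=19.8060/2.8671=6.9081

0: F=-54.5686 v=6.9081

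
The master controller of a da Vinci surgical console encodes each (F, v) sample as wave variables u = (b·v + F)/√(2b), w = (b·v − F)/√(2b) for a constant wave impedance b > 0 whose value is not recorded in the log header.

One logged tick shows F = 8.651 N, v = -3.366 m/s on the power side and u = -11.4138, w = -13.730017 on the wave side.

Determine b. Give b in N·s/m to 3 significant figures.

u + w = -25.143817;  u + w = √(2b)·v, so √(2b) = -25.143817/(-3.366) = 7.469940.
b = (√(2b))²/2 = 55.799999/2 = 27.899999.
(Check via u − w = 2F/√(2b): u − w = 2.316217, 2F/√(2b) = 2.316217.)

b = 27.9 N·s/m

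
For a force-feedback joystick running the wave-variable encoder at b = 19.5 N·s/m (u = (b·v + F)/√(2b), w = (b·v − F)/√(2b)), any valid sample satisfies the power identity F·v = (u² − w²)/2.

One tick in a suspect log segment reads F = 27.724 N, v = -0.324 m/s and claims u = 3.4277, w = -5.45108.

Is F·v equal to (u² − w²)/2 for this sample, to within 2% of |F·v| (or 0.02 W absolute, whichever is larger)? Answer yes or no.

yes

F·v = 27.724×(-0.324) = -8.98258 W.
(u² − w²)/2 = (11.74913 − 29.71427)/2 = -8.98257 W.
|Δ| = 0.00000;  2% of max(1, |F·v|) = 0.17965.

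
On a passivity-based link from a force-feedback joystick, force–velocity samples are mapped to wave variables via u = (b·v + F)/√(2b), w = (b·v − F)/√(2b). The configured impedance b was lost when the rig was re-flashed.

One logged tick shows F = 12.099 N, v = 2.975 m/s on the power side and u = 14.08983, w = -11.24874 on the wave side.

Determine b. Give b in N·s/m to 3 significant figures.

b = 0.456 N·s/m

u + w = 2.84109;  u + w = √(2b)·v, so √(2b) = 2.84109/2.975 = 0.95499.
b = (√(2b))²/2 = 0.91200/2 = 0.45600.
(Check via u − w = 2F/√(2b): u − w = 25.33857, 2F/√(2b) = 25.33853.)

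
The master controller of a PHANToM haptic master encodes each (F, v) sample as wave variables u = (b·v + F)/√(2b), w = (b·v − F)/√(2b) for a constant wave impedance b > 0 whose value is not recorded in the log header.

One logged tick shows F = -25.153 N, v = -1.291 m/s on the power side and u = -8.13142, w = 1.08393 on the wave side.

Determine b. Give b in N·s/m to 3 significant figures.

b = 14.9 N·s/m

u + w = -7.04749;  u + w = √(2b)·v, so √(2b) = -7.04749/(-1.291) = 5.45894.
b = (√(2b))²/2 = 29.80001/2 = 14.90001.
(Check via u − w = 2F/√(2b): u − w = -9.21535, 2F/√(2b) = -9.21534.)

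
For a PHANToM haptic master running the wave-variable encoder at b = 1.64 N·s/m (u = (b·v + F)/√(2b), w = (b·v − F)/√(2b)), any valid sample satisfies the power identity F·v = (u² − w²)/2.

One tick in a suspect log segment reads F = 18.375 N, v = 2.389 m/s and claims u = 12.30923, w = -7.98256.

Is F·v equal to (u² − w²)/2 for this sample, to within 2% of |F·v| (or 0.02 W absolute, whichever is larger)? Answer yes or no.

yes

F·v = 18.375×2.389 = 43.89787 W.
(u² − w²)/2 = (151.51714 − 63.72126)/2 = 43.89794 W.
|Δ| = 0.00006;  2% of max(1, |F·v|) = 0.87796.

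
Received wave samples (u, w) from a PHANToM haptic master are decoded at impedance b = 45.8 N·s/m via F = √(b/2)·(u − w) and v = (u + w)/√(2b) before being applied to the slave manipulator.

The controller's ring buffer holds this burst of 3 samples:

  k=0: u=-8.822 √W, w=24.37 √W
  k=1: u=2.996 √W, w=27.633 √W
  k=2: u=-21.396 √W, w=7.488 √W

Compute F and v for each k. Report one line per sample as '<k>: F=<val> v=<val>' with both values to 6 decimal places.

k=0: u−w=-33.192000, u+w=15.548000; √(b/2)=4.785394, √(2b)=9.570789; F=4.785394×(-33.192)=-158.836812, v=15.548000/9.570789=1.624526
k=1: u−w=-24.637000, u+w=30.629000; √(b/2)=4.785394, √(2b)=9.570789; F=4.785394×(-24.637)=-117.897763, v=30.629000/9.570789=3.200259
k=2: u−w=-28.884000, u+w=-13.908000; √(b/2)=4.785394, √(2b)=9.570789; F=4.785394×(-28.884)=-138.221333, v=-13.908000/9.570789=-1.453172

0: F=-158.836812 v=1.624526
1: F=-117.897763 v=3.200259
2: F=-138.221333 v=-1.453172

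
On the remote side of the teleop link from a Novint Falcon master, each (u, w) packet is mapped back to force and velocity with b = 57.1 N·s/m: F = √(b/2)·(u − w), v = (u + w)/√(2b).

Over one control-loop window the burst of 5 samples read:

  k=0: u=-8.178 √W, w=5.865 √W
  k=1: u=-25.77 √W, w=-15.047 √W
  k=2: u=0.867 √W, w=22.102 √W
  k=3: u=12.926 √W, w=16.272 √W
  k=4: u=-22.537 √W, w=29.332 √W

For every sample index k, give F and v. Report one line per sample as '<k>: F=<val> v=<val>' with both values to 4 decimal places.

k=0: u−w=-14.0430, u+w=-2.3130; √(b/2)=5.3432, √(2b)=10.6864; F=5.3432×(-14.043)=-75.0348, v=-2.3130/10.6864=-0.2164
k=1: u−w=-10.7230, u+w=-40.8170; √(b/2)=5.3432, √(2b)=10.6864; F=5.3432×(-10.723)=-57.2953, v=-40.8170/10.6864=-3.8195
k=2: u−w=-21.2350, u+w=22.9690; √(b/2)=5.3432, √(2b)=10.6864; F=5.3432×(-21.235)=-113.4633, v=22.9690/10.6864=2.1494
k=3: u−w=-3.3460, u+w=29.1980; √(b/2)=5.3432, √(2b)=10.6864; F=5.3432×(-3.346)=-17.8784, v=29.1980/10.6864=2.7322
k=4: u−w=-51.8690, u+w=6.7950; √(b/2)=5.3432, √(2b)=10.6864; F=5.3432×(-51.869)=-277.1475, v=6.7950/10.6864=0.6359

0: F=-75.0348 v=-0.2164
1: F=-57.2953 v=-3.8195
2: F=-113.4633 v=2.1494
3: F=-17.8784 v=2.7322
4: F=-277.1475 v=0.6359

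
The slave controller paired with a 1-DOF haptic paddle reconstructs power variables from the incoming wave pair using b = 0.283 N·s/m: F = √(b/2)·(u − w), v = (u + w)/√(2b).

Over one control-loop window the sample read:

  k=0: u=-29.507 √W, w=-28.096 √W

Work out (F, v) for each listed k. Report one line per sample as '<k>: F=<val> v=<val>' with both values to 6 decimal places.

0: F=-0.530769 v=-76.566164

k=0: u−w=-1.411000, u+w=-57.603000; √(b/2)=0.376165, √(2b)=0.752330; F=0.376165×(-1.411)=-0.530769, v=-57.603000/0.752330=-76.566164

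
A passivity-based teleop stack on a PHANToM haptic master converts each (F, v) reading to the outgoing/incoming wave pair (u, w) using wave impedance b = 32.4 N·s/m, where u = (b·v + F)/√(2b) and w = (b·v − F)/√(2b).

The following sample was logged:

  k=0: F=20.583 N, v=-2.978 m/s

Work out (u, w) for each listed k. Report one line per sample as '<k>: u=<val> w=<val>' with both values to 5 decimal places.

k=0: b·v=32.4×(-2.978)=-96.48720; √(2b)=8.04984; u=(-96.48720+20.583)/8.04984=-9.42928, w=(-96.48720−20.583)/8.04984=-14.54316

0: u=-9.42928 w=-14.54316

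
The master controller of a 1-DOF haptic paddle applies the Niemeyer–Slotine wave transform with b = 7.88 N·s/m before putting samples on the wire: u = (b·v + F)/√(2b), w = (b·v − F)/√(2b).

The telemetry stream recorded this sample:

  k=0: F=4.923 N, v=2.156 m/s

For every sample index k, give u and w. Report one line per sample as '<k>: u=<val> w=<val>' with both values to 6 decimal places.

k=0: b·v=7.88×2.156=16.989280; √(2b)=3.969887; u=(16.989280+4.923)/3.969887=5.519624, w=(16.989280−4.923)/3.969887=3.039452

0: u=5.519624 w=3.039452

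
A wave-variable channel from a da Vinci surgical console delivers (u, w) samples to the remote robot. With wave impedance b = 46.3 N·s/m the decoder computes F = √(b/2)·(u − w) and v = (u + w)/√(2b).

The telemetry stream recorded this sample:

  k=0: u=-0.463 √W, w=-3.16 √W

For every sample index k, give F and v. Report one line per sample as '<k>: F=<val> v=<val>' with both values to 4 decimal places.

0: F=12.9765 v=-0.3765

k=0: u−w=2.6970, u+w=-3.6230; √(b/2)=4.8114, √(2b)=9.6229; F=4.8114×2.697=12.9765, v=-3.6230/9.6229=-0.3765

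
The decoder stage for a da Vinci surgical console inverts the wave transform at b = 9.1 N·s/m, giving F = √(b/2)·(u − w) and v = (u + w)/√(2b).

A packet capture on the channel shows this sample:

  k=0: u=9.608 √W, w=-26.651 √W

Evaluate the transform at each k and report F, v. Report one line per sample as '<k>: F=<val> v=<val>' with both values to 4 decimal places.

0: F=77.3431 v=-3.9949

k=0: u−w=36.2590, u+w=-17.0430; √(b/2)=2.1331, √(2b)=4.2661; F=2.1331×36.259=77.3431, v=-17.0430/4.2661=-3.9949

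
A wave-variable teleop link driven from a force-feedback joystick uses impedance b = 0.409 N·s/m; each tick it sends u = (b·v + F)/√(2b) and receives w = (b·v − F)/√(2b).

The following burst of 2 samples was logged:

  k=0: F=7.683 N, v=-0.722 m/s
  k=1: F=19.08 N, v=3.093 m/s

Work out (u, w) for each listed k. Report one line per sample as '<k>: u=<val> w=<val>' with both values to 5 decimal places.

0: u=8.16832 w=-8.82132
1: u=22.49478 w=-19.69737

k=0: b·v=0.409×(-0.722)=-0.29530; √(2b)=0.90443; u=(-0.29530+7.683)/0.90443=8.16832, w=(-0.29530−7.683)/0.90443=-8.82132
k=1: b·v=0.409×3.093=1.26504; √(2b)=0.90443; u=(1.26504+19.08)/0.90443=22.49478, w=(1.26504−19.08)/0.90443=-19.69737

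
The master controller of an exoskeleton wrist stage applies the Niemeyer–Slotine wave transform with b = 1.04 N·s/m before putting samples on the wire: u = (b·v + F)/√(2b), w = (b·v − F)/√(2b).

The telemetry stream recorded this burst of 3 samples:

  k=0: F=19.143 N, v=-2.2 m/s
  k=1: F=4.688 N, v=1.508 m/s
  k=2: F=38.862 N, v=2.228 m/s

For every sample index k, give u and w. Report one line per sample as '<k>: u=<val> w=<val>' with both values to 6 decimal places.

0: u=11.686840 w=-14.859725
1: u=4.337977 w=-2.163109
2: u=28.552582 w=-25.339315

k=0: b·v=1.04×(-2.2)=-2.288000; √(2b)=1.442221; u=(-2.288000+19.143)/1.442221=11.686840, w=(-2.288000−19.143)/1.442221=-14.859725
k=1: b·v=1.04×1.508=1.568320; √(2b)=1.442221; u=(1.568320+4.688)/1.442221=4.337977, w=(1.568320−4.688)/1.442221=-2.163109
k=2: b·v=1.04×2.228=2.317120; √(2b)=1.442221; u=(2.317120+38.862)/1.442221=28.552582, w=(2.317120−38.862)/1.442221=-25.339315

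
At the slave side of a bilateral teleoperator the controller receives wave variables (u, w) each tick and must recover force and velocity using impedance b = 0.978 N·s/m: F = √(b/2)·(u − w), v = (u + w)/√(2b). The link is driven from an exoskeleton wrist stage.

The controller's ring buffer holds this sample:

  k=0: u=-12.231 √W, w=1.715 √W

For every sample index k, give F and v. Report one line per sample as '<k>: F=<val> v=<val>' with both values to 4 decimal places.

k=0: u−w=-13.9460, u+w=-10.5160; √(b/2)=0.6993, √(2b)=1.3986; F=0.6993×(-13.946)=-9.7522, v=-10.5160/1.3986=-7.5191

0: F=-9.7522 v=-7.5191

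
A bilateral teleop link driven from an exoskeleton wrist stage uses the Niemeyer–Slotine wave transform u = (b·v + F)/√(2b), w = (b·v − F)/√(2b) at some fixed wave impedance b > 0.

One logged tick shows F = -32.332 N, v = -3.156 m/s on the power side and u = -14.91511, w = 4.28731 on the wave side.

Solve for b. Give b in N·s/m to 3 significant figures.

u + w = -10.62780;  u + w = √(2b)·v, so √(2b) = -10.62780/(-3.156) = 3.36749.
b = (√(2b))²/2 = 11.33999/2 = 5.67000.
(Check via u − w = 2F/√(2b): u − w = -19.20242, 2F/√(2b) = -19.20243.)

b = 5.67 N·s/m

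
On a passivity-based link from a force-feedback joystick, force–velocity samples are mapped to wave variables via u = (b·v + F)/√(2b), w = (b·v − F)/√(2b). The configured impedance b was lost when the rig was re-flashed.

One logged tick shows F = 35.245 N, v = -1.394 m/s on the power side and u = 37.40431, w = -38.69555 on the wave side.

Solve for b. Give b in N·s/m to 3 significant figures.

b = 0.429 N·s/m

u + w = -1.29124;  u + w = √(2b)·v, so √(2b) = -1.29124/(-1.394) = 0.92628.
b = (√(2b))²/2 = 0.85800/2 = 0.42900.
(Check via u − w = 2F/√(2b): u − w = 76.09986, 2F/√(2b) = 76.09976.)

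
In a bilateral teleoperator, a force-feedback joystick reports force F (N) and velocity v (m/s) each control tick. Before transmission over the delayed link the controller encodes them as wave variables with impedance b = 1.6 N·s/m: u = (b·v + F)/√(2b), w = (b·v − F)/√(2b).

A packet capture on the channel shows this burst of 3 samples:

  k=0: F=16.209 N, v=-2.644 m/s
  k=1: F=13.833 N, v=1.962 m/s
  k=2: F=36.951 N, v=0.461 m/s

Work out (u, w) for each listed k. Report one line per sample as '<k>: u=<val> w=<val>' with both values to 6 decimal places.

0: u=6.696241 w=-11.425972
1: u=9.487748 w=-5.978016
2: u=21.068568 w=-20.243906

k=0: b·v=1.6×(-2.644)=-4.230400; √(2b)=1.788854; u=(-4.230400+16.209)/1.788854=6.696241, w=(-4.230400−16.209)/1.788854=-11.425972
k=1: b·v=1.6×1.962=3.139200; √(2b)=1.788854; u=(3.139200+13.833)/1.788854=9.487748, w=(3.139200−13.833)/1.788854=-5.978016
k=2: b·v=1.6×0.461=0.737600; √(2b)=1.788854; u=(0.737600+36.951)/1.788854=21.068568, w=(0.737600−36.951)/1.788854=-20.243906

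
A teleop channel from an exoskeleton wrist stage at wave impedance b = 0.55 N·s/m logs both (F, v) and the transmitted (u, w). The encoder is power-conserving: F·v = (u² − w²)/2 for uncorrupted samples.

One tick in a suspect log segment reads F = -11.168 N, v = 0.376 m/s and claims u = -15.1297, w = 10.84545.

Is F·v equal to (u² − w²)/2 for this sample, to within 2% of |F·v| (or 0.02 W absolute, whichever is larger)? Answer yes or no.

F·v = (-11.168)×0.376 = -4.19917 W.
(u² − w²)/2 = (228.90782 − 117.62379)/2 = 55.64202 W.
|Δ| = 59.84119;  2% of max(1, |F·v|) = 0.08398.

no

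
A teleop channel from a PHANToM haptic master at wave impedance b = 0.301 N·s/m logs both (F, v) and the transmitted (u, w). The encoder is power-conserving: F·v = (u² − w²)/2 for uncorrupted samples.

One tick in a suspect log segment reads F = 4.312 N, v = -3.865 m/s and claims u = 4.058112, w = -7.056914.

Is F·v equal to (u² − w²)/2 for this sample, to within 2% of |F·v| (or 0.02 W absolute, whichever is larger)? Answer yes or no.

F·v = 4.312×(-3.865) = -16.665880 W.
(u² − w²)/2 = (16.468273 − 49.800035)/2 = -16.665881 W.
|Δ| = 0.000001;  2% of max(1, |F·v|) = 0.333318.

yes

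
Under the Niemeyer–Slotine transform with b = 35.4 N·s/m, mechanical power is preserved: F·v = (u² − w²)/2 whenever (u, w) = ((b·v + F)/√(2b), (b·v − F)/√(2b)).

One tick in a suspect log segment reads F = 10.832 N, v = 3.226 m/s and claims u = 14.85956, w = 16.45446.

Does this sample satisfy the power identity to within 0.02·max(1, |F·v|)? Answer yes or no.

no

F·v = 10.832×3.226 = 34.94403 W.
(u² − w²)/2 = (220.80652 − 270.74925)/2 = -24.97137 W.
|Δ| = 59.91540;  2% of max(1, |F·v|) = 0.69888.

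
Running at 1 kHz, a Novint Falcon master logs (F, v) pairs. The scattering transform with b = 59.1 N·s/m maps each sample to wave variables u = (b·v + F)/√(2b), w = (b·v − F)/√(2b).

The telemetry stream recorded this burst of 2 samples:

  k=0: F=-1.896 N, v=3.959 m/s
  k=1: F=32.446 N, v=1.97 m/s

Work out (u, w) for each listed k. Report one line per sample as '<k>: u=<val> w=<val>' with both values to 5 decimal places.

k=0: b·v=59.1×3.959=233.97690; √(2b)=10.87198; u=(233.97690+(-1.896))/10.87198=21.34670, w=(233.97690−(-1.896))/10.87198=21.69548
k=1: b·v=59.1×1.97=116.42700; √(2b)=10.87198; u=(116.42700+32.446)/10.87198=13.69327, w=(116.42700−32.446)/10.87198=7.72453

0: u=21.34670 w=21.69548
1: u=13.69327 w=7.72453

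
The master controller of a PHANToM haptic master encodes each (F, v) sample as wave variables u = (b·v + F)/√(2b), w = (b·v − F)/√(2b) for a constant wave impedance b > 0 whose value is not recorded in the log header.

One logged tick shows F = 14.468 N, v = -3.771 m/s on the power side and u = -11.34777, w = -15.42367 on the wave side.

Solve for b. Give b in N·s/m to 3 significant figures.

b = 25.2 N·s/m

u + w = -26.7714;  u + w = √(2b)·v, so √(2b) = -26.7714/(-3.771) = 7.0993.
b = (√(2b))²/2 = 50.4000/2 = 25.2000.
(Check via u − w = 2F/√(2b): u − w = 4.0759, 2F/√(2b) = 4.0759.)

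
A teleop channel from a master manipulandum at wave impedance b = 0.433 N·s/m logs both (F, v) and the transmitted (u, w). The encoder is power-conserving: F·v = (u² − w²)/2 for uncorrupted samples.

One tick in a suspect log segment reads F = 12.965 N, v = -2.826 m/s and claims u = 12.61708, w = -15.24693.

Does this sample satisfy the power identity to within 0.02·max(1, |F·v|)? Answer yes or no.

yes

F·v = 12.965×(-2.826) = -36.63909 W.
(u² − w²)/2 = (159.19071 − 232.46887)/2 = -36.63908 W.
|Δ| = 0.00001;  2% of max(1, |F·v|) = 0.73278.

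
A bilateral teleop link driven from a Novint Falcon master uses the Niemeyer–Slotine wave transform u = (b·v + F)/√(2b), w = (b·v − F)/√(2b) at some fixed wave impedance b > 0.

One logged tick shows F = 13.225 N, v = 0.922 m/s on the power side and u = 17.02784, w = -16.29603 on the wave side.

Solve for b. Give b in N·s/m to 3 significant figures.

u + w = 0.7318;  u + w = √(2b)·v, so √(2b) = 0.7318/0.922 = 0.7937.
b = (√(2b))²/2 = 0.6300/2 = 0.3150.
(Check via u − w = 2F/√(2b): u − w = 33.3239, 2F/√(2b) = 33.3241.)

b = 0.315 N·s/m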